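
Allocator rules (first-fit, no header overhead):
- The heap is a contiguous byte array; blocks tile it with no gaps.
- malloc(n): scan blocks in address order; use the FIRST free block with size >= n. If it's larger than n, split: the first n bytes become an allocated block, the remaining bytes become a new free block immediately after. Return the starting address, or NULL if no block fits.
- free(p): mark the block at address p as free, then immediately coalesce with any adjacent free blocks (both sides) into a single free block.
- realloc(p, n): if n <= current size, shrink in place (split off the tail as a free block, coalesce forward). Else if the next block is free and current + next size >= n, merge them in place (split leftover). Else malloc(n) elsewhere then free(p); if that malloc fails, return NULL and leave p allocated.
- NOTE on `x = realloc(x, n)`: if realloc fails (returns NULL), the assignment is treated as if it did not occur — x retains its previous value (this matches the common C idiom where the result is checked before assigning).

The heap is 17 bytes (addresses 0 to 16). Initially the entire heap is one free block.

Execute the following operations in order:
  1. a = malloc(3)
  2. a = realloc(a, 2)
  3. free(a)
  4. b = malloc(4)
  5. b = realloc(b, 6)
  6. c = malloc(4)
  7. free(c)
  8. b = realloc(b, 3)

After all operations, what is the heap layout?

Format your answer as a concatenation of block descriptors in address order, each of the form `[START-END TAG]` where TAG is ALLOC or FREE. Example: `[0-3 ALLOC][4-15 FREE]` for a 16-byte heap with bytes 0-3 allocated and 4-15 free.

Op 1: a = malloc(3) -> a = 0; heap: [0-2 ALLOC][3-16 FREE]
Op 2: a = realloc(a, 2) -> a = 0; heap: [0-1 ALLOC][2-16 FREE]
Op 3: free(a) -> (freed a); heap: [0-16 FREE]
Op 4: b = malloc(4) -> b = 0; heap: [0-3 ALLOC][4-16 FREE]
Op 5: b = realloc(b, 6) -> b = 0; heap: [0-5 ALLOC][6-16 FREE]
Op 6: c = malloc(4) -> c = 6; heap: [0-5 ALLOC][6-9 ALLOC][10-16 FREE]
Op 7: free(c) -> (freed c); heap: [0-5 ALLOC][6-16 FREE]
Op 8: b = realloc(b, 3) -> b = 0; heap: [0-2 ALLOC][3-16 FREE]

Answer: [0-2 ALLOC][3-16 FREE]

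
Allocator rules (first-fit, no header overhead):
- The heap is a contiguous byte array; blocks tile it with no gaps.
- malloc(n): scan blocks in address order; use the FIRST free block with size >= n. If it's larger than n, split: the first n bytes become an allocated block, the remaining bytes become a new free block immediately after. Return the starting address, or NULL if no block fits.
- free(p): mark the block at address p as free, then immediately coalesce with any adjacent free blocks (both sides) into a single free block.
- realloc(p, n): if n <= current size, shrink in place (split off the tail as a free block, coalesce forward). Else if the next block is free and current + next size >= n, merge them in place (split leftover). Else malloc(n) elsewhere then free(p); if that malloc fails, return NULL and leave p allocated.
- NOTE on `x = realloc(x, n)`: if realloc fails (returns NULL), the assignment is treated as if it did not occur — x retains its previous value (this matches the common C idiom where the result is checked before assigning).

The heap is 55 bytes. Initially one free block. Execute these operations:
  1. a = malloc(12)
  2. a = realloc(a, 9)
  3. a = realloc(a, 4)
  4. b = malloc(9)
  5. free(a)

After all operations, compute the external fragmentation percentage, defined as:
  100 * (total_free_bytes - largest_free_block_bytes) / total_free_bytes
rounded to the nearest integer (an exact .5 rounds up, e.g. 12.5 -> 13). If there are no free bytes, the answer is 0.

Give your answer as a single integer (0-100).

Op 1: a = malloc(12) -> a = 0; heap: [0-11 ALLOC][12-54 FREE]
Op 2: a = realloc(a, 9) -> a = 0; heap: [0-8 ALLOC][9-54 FREE]
Op 3: a = realloc(a, 4) -> a = 0; heap: [0-3 ALLOC][4-54 FREE]
Op 4: b = malloc(9) -> b = 4; heap: [0-3 ALLOC][4-12 ALLOC][13-54 FREE]
Op 5: free(a) -> (freed a); heap: [0-3 FREE][4-12 ALLOC][13-54 FREE]
Free blocks: [4 42] total_free=46 largest=42 -> 100*(46-42)/46 = 400/46 ≈ 8.696 -> rounds to 9

Answer: 9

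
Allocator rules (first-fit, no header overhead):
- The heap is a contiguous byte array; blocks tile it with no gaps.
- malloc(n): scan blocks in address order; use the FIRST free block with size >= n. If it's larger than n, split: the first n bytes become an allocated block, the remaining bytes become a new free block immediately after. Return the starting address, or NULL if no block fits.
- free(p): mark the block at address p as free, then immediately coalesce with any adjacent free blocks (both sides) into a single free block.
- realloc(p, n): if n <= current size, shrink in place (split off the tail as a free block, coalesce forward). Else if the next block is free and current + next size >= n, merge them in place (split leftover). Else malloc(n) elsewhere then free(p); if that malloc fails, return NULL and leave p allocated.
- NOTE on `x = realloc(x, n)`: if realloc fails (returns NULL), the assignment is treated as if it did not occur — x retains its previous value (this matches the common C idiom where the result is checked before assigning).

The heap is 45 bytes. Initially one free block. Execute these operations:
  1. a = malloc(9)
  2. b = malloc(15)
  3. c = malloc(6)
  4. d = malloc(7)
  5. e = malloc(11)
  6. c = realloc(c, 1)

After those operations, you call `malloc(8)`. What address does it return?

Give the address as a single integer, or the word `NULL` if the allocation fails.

Answer: 37

Derivation:
Op 1: a = malloc(9) -> a = 0; heap: [0-8 ALLOC][9-44 FREE]
Op 2: b = malloc(15) -> b = 9; heap: [0-8 ALLOC][9-23 ALLOC][24-44 FREE]
Op 3: c = malloc(6) -> c = 24; heap: [0-8 ALLOC][9-23 ALLOC][24-29 ALLOC][30-44 FREE]
Op 4: d = malloc(7) -> d = 30; heap: [0-8 ALLOC][9-23 ALLOC][24-29 ALLOC][30-36 ALLOC][37-44 FREE]
Op 5: e = malloc(11) -> e = NULL; heap: [0-8 ALLOC][9-23 ALLOC][24-29 ALLOC][30-36 ALLOC][37-44 FREE]
Op 6: c = realloc(c, 1) -> c = 24; heap: [0-8 ALLOC][9-23 ALLOC][24-24 ALLOC][25-29 FREE][30-36 ALLOC][37-44 FREE]
malloc(8): first-fit scan over [0-8 ALLOC][9-23 ALLOC][24-24 ALLOC][25-29 FREE][30-36 ALLOC][37-44 FREE] -> 37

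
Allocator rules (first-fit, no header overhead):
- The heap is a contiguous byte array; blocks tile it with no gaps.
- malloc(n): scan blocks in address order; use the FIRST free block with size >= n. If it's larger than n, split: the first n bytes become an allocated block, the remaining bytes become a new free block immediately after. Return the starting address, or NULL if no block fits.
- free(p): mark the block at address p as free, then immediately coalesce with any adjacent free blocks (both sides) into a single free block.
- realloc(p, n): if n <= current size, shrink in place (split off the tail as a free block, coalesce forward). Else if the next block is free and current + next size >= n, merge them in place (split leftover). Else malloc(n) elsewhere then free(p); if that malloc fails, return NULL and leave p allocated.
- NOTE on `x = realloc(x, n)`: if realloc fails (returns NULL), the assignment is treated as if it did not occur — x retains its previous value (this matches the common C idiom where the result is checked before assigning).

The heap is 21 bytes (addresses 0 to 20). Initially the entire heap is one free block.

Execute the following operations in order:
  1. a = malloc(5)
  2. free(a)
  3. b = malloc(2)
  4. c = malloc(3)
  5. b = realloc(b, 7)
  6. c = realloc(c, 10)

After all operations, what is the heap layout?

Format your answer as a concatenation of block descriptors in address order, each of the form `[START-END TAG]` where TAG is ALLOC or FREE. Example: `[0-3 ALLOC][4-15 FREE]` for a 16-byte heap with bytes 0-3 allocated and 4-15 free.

Op 1: a = malloc(5) -> a = 0; heap: [0-4 ALLOC][5-20 FREE]
Op 2: free(a) -> (freed a); heap: [0-20 FREE]
Op 3: b = malloc(2) -> b = 0; heap: [0-1 ALLOC][2-20 FREE]
Op 4: c = malloc(3) -> c = 2; heap: [0-1 ALLOC][2-4 ALLOC][5-20 FREE]
Op 5: b = realloc(b, 7) -> b = 5; heap: [0-1 FREE][2-4 ALLOC][5-11 ALLOC][12-20 FREE]
Op 6: c = realloc(c, 10) -> NULL (c unchanged); heap: [0-1 FREE][2-4 ALLOC][5-11 ALLOC][12-20 FREE]

Answer: [0-1 FREE][2-4 ALLOC][5-11 ALLOC][12-20 FREE]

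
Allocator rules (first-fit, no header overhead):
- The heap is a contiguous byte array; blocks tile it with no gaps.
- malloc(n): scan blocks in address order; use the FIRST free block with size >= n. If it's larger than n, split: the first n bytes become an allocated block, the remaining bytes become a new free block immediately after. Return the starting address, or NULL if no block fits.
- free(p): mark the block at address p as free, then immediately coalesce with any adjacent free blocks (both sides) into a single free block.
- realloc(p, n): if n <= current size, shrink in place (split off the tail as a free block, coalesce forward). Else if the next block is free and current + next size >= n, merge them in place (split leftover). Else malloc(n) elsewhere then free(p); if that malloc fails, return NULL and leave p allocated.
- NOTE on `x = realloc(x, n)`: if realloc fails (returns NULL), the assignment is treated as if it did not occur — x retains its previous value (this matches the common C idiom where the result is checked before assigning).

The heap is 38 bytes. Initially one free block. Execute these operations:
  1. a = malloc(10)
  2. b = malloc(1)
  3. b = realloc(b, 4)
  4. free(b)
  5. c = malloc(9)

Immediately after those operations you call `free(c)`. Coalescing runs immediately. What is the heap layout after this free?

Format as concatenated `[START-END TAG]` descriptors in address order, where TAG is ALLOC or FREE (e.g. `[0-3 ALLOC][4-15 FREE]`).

Op 1: a = malloc(10) -> a = 0; heap: [0-9 ALLOC][10-37 FREE]
Op 2: b = malloc(1) -> b = 10; heap: [0-9 ALLOC][10-10 ALLOC][11-37 FREE]
Op 3: b = realloc(b, 4) -> b = 10; heap: [0-9 ALLOC][10-13 ALLOC][14-37 FREE]
Op 4: free(b) -> (freed b); heap: [0-9 ALLOC][10-37 FREE]
Op 5: c = malloc(9) -> c = 10; heap: [0-9 ALLOC][10-18 ALLOC][19-37 FREE]
free(c): c = 10 -> block [10-18 ALLOC]; mark free, coalesce with adjacent free neighbors -> [0-9 ALLOC][10-37 FREE]

Answer: [0-9 ALLOC][10-37 FREE]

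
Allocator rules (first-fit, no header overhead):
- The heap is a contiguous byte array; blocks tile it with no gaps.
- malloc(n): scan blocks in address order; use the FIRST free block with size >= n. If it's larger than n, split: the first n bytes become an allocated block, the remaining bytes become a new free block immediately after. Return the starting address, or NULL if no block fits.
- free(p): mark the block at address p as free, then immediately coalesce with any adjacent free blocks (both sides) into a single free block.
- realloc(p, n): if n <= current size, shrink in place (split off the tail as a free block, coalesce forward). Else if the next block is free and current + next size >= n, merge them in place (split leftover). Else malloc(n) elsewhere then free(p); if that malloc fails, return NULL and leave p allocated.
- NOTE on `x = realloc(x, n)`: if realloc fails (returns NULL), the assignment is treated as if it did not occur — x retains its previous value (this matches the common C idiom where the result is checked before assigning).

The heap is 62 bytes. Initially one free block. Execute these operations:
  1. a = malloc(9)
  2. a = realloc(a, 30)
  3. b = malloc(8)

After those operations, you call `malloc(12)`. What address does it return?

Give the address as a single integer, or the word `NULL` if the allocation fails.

Answer: 38

Derivation:
Op 1: a = malloc(9) -> a = 0; heap: [0-8 ALLOC][9-61 FREE]
Op 2: a = realloc(a, 30) -> a = 0; heap: [0-29 ALLOC][30-61 FREE]
Op 3: b = malloc(8) -> b = 30; heap: [0-29 ALLOC][30-37 ALLOC][38-61 FREE]
malloc(12): first-fit scan over [0-29 ALLOC][30-37 ALLOC][38-61 FREE] -> 38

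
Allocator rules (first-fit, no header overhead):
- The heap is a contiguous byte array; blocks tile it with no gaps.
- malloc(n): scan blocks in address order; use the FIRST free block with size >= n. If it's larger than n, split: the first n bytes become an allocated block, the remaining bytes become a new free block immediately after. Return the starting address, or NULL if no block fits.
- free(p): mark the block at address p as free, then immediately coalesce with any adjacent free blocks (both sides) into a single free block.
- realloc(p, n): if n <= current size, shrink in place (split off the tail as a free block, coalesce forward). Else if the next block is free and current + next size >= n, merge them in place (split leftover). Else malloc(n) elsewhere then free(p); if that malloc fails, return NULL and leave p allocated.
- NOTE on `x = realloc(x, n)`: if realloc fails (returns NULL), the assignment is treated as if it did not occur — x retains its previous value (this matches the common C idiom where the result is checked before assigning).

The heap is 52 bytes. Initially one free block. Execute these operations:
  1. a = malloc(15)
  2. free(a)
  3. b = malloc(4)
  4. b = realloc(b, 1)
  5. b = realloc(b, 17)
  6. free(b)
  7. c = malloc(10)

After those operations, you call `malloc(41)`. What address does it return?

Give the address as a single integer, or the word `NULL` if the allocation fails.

Op 1: a = malloc(15) -> a = 0; heap: [0-14 ALLOC][15-51 FREE]
Op 2: free(a) -> (freed a); heap: [0-51 FREE]
Op 3: b = malloc(4) -> b = 0; heap: [0-3 ALLOC][4-51 FREE]
Op 4: b = realloc(b, 1) -> b = 0; heap: [0-0 ALLOC][1-51 FREE]
Op 5: b = realloc(b, 17) -> b = 0; heap: [0-16 ALLOC][17-51 FREE]
Op 6: free(b) -> (freed b); heap: [0-51 FREE]
Op 7: c = malloc(10) -> c = 0; heap: [0-9 ALLOC][10-51 FREE]
malloc(41): first-fit scan over [0-9 ALLOC][10-51 FREE] -> 10

Answer: 10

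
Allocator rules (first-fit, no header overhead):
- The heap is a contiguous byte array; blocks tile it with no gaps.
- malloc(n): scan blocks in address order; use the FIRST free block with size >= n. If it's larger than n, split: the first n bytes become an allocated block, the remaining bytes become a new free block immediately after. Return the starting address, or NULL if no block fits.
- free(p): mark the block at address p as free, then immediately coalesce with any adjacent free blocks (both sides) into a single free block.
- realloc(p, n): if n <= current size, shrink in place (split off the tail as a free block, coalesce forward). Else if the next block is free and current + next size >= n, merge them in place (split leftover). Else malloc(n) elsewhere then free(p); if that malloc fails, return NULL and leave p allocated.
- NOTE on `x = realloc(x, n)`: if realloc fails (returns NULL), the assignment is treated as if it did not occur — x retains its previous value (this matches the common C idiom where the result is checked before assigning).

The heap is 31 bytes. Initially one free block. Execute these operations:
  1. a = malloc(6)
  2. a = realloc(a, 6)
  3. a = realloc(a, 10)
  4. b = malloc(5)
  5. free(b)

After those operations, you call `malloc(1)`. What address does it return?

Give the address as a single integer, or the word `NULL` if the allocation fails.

Answer: 10

Derivation:
Op 1: a = malloc(6) -> a = 0; heap: [0-5 ALLOC][6-30 FREE]
Op 2: a = realloc(a, 6) -> a = 0; heap: [0-5 ALLOC][6-30 FREE]
Op 3: a = realloc(a, 10) -> a = 0; heap: [0-9 ALLOC][10-30 FREE]
Op 4: b = malloc(5) -> b = 10; heap: [0-9 ALLOC][10-14 ALLOC][15-30 FREE]
Op 5: free(b) -> (freed b); heap: [0-9 ALLOC][10-30 FREE]
malloc(1): first-fit scan over [0-9 ALLOC][10-30 FREE] -> 10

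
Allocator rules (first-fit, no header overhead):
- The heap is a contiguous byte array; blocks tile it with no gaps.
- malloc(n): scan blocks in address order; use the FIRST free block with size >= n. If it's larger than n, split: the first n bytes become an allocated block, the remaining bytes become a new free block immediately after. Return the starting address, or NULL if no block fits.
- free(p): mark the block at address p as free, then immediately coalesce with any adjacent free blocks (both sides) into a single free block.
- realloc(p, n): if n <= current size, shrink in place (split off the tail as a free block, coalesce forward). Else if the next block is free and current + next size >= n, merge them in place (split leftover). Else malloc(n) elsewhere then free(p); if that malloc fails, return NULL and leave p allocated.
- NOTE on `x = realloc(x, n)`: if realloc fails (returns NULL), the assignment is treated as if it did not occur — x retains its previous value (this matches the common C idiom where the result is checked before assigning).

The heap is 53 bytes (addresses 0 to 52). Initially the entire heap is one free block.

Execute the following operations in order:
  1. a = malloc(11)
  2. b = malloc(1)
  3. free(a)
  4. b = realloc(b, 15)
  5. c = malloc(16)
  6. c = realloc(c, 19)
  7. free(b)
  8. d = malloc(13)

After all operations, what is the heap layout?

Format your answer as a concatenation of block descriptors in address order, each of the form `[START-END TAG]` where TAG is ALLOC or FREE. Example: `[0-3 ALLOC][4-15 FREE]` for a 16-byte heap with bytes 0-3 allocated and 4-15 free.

Answer: [0-12 ALLOC][13-25 FREE][26-44 ALLOC][45-52 FREE]

Derivation:
Op 1: a = malloc(11) -> a = 0; heap: [0-10 ALLOC][11-52 FREE]
Op 2: b = malloc(1) -> b = 11; heap: [0-10 ALLOC][11-11 ALLOC][12-52 FREE]
Op 3: free(a) -> (freed a); heap: [0-10 FREE][11-11 ALLOC][12-52 FREE]
Op 4: b = realloc(b, 15) -> b = 11; heap: [0-10 FREE][11-25 ALLOC][26-52 FREE]
Op 5: c = malloc(16) -> c = 26; heap: [0-10 FREE][11-25 ALLOC][26-41 ALLOC][42-52 FREE]
Op 6: c = realloc(c, 19) -> c = 26; heap: [0-10 FREE][11-25 ALLOC][26-44 ALLOC][45-52 FREE]
Op 7: free(b) -> (freed b); heap: [0-25 FREE][26-44 ALLOC][45-52 FREE]
Op 8: d = malloc(13) -> d = 0; heap: [0-12 ALLOC][13-25 FREE][26-44 ALLOC][45-52 FREE]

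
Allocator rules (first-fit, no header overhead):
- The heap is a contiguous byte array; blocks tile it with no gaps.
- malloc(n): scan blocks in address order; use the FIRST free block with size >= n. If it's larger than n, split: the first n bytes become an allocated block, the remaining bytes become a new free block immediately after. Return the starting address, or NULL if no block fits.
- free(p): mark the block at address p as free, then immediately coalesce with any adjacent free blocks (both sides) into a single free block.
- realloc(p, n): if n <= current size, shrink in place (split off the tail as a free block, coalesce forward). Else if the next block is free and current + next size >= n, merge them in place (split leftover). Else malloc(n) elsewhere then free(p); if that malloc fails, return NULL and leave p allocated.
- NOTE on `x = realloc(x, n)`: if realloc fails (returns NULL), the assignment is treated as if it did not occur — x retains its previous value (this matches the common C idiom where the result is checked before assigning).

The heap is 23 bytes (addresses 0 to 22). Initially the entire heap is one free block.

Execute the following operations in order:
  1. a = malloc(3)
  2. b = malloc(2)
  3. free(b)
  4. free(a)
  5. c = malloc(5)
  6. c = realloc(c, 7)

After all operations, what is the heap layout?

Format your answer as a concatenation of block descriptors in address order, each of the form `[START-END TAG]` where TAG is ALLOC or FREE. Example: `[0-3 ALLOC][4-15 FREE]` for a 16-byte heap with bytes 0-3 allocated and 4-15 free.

Op 1: a = malloc(3) -> a = 0; heap: [0-2 ALLOC][3-22 FREE]
Op 2: b = malloc(2) -> b = 3; heap: [0-2 ALLOC][3-4 ALLOC][5-22 FREE]
Op 3: free(b) -> (freed b); heap: [0-2 ALLOC][3-22 FREE]
Op 4: free(a) -> (freed a); heap: [0-22 FREE]
Op 5: c = malloc(5) -> c = 0; heap: [0-4 ALLOC][5-22 FREE]
Op 6: c = realloc(c, 7) -> c = 0; heap: [0-6 ALLOC][7-22 FREE]

Answer: [0-6 ALLOC][7-22 FREE]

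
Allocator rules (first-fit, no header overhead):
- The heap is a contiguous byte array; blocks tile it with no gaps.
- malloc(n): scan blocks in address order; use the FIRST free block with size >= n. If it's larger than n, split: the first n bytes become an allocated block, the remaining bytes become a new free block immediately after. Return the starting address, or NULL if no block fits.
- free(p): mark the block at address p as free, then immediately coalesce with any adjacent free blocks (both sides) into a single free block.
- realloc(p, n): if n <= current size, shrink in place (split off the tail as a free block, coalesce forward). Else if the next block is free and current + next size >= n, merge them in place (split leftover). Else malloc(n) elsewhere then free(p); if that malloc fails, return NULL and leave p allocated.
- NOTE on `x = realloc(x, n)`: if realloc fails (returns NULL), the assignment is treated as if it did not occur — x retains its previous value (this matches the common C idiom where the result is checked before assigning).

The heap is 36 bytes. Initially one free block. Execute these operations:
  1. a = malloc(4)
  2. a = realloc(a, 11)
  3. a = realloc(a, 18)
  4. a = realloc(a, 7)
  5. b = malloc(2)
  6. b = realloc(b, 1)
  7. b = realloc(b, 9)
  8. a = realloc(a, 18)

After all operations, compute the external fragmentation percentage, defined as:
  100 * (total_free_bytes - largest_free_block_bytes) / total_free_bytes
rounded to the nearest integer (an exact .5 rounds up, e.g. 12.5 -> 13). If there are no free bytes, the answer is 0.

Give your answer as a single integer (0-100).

Op 1: a = malloc(4) -> a = 0; heap: [0-3 ALLOC][4-35 FREE]
Op 2: a = realloc(a, 11) -> a = 0; heap: [0-10 ALLOC][11-35 FREE]
Op 3: a = realloc(a, 18) -> a = 0; heap: [0-17 ALLOC][18-35 FREE]
Op 4: a = realloc(a, 7) -> a = 0; heap: [0-6 ALLOC][7-35 FREE]
Op 5: b = malloc(2) -> b = 7; heap: [0-6 ALLOC][7-8 ALLOC][9-35 FREE]
Op 6: b = realloc(b, 1) -> b = 7; heap: [0-6 ALLOC][7-7 ALLOC][8-35 FREE]
Op 7: b = realloc(b, 9) -> b = 7; heap: [0-6 ALLOC][7-15 ALLOC][16-35 FREE]
Op 8: a = realloc(a, 18) -> a = 16; heap: [0-6 FREE][7-15 ALLOC][16-33 ALLOC][34-35 FREE]
Free blocks: [7 2] total_free=9 largest=7 -> 100*(9-7)/9 = 200/9 ≈ 22.222 -> rounds to 22

Answer: 22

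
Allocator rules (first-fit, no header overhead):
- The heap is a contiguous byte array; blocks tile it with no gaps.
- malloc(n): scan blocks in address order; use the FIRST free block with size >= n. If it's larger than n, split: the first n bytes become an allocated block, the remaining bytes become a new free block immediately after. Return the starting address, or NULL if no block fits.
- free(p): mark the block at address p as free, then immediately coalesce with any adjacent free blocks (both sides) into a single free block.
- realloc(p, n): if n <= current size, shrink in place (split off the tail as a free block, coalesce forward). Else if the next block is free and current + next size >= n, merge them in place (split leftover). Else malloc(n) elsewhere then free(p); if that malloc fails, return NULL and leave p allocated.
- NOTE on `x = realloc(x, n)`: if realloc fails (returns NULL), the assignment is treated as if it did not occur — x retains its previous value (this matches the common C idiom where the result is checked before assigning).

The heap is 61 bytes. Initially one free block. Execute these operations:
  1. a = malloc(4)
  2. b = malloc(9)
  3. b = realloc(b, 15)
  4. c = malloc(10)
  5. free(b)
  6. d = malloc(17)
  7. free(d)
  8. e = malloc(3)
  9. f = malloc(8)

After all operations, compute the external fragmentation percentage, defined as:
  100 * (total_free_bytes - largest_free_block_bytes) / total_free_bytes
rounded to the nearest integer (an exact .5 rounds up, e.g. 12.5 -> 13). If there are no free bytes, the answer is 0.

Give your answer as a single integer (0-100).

Op 1: a = malloc(4) -> a = 0; heap: [0-3 ALLOC][4-60 FREE]
Op 2: b = malloc(9) -> b = 4; heap: [0-3 ALLOC][4-12 ALLOC][13-60 FREE]
Op 3: b = realloc(b, 15) -> b = 4; heap: [0-3 ALLOC][4-18 ALLOC][19-60 FREE]
Op 4: c = malloc(10) -> c = 19; heap: [0-3 ALLOC][4-18 ALLOC][19-28 ALLOC][29-60 FREE]
Op 5: free(b) -> (freed b); heap: [0-3 ALLOC][4-18 FREE][19-28 ALLOC][29-60 FREE]
Op 6: d = malloc(17) -> d = 29; heap: [0-3 ALLOC][4-18 FREE][19-28 ALLOC][29-45 ALLOC][46-60 FREE]
Op 7: free(d) -> (freed d); heap: [0-3 ALLOC][4-18 FREE][19-28 ALLOC][29-60 FREE]
Op 8: e = malloc(3) -> e = 4; heap: [0-3 ALLOC][4-6 ALLOC][7-18 FREE][19-28 ALLOC][29-60 FREE]
Op 9: f = malloc(8) -> f = 7; heap: [0-3 ALLOC][4-6 ALLOC][7-14 ALLOC][15-18 FREE][19-28 ALLOC][29-60 FREE]
Free blocks: [4 32] total_free=36 largest=32 -> 100*(36-32)/36 = 400/36 ≈ 11.111 -> rounds to 11

Answer: 11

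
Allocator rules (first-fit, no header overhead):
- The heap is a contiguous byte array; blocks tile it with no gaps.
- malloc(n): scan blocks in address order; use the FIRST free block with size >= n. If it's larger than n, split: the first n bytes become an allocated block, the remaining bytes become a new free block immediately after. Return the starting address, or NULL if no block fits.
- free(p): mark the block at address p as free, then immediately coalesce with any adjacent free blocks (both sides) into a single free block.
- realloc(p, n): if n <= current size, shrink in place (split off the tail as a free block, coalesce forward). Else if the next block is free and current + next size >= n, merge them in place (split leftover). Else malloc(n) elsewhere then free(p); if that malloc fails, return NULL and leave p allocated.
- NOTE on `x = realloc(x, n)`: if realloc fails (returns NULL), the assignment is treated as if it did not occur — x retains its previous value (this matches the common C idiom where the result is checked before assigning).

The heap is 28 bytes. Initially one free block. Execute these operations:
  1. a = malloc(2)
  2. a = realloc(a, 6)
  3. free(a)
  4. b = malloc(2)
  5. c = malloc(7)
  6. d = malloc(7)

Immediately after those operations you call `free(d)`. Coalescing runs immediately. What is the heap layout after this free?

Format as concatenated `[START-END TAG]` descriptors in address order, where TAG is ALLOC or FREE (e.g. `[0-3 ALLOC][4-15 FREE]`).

Op 1: a = malloc(2) -> a = 0; heap: [0-1 ALLOC][2-27 FREE]
Op 2: a = realloc(a, 6) -> a = 0; heap: [0-5 ALLOC][6-27 FREE]
Op 3: free(a) -> (freed a); heap: [0-27 FREE]
Op 4: b = malloc(2) -> b = 0; heap: [0-1 ALLOC][2-27 FREE]
Op 5: c = malloc(7) -> c = 2; heap: [0-1 ALLOC][2-8 ALLOC][9-27 FREE]
Op 6: d = malloc(7) -> d = 9; heap: [0-1 ALLOC][2-8 ALLOC][9-15 ALLOC][16-27 FREE]
free(d): d = 9 -> block [9-15 ALLOC]; mark free, coalesce with adjacent free neighbors -> [0-1 ALLOC][2-8 ALLOC][9-27 FREE]

Answer: [0-1 ALLOC][2-8 ALLOC][9-27 FREE]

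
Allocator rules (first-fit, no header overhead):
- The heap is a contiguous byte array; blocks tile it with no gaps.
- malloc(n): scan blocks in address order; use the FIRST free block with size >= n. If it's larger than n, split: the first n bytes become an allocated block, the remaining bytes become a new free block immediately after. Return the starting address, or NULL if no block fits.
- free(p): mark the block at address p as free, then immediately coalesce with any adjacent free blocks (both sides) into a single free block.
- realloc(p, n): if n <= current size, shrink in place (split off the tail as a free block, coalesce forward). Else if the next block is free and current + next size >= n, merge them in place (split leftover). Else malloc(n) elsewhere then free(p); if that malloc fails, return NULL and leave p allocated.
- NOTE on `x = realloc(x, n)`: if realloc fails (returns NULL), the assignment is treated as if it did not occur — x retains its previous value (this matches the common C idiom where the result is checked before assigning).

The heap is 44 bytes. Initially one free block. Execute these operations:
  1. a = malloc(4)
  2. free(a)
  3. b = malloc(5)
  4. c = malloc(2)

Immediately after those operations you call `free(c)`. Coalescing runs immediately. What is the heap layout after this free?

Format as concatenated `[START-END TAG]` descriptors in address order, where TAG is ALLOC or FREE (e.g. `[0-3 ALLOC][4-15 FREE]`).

Op 1: a = malloc(4) -> a = 0; heap: [0-3 ALLOC][4-43 FREE]
Op 2: free(a) -> (freed a); heap: [0-43 FREE]
Op 3: b = malloc(5) -> b = 0; heap: [0-4 ALLOC][5-43 FREE]
Op 4: c = malloc(2) -> c = 5; heap: [0-4 ALLOC][5-6 ALLOC][7-43 FREE]
free(c): c = 5 -> block [5-6 ALLOC]; mark free, coalesce with adjacent free neighbors -> [0-4 ALLOC][5-43 FREE]

Answer: [0-4 ALLOC][5-43 FREE]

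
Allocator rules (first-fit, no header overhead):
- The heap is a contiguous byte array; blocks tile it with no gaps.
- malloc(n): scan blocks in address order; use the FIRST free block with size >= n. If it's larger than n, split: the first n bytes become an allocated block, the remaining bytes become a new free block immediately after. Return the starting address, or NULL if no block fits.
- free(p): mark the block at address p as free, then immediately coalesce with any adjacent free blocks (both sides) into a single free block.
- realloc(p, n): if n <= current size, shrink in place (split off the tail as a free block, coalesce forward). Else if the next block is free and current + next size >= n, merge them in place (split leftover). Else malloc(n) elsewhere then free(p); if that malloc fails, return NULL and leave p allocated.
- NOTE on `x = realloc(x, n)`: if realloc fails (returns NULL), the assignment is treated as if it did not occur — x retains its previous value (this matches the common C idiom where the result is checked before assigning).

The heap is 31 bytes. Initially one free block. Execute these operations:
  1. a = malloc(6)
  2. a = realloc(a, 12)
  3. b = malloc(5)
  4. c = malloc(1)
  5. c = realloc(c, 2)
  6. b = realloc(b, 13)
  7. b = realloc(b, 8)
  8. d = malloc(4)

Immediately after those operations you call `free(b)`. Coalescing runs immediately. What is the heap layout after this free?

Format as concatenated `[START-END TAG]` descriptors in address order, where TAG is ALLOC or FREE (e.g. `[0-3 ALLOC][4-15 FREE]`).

Answer: [0-11 ALLOC][12-15 ALLOC][16-16 FREE][17-18 ALLOC][19-30 FREE]

Derivation:
Op 1: a = malloc(6) -> a = 0; heap: [0-5 ALLOC][6-30 FREE]
Op 2: a = realloc(a, 12) -> a = 0; heap: [0-11 ALLOC][12-30 FREE]
Op 3: b = malloc(5) -> b = 12; heap: [0-11 ALLOC][12-16 ALLOC][17-30 FREE]
Op 4: c = malloc(1) -> c = 17; heap: [0-11 ALLOC][12-16 ALLOC][17-17 ALLOC][18-30 FREE]
Op 5: c = realloc(c, 2) -> c = 17; heap: [0-11 ALLOC][12-16 ALLOC][17-18 ALLOC][19-30 FREE]
Op 6: b = realloc(b, 13) -> NULL (b unchanged); heap: [0-11 ALLOC][12-16 ALLOC][17-18 ALLOC][19-30 FREE]
Op 7: b = realloc(b, 8) -> b = 19; heap: [0-11 ALLOC][12-16 FREE][17-18 ALLOC][19-26 ALLOC][27-30 FREE]
Op 8: d = malloc(4) -> d = 12; heap: [0-11 ALLOC][12-15 ALLOC][16-16 FREE][17-18 ALLOC][19-26 ALLOC][27-30 FREE]
free(b): b = 19 -> block [19-26 ALLOC]; mark free, coalesce with adjacent free neighbors -> [0-11 ALLOC][12-15 ALLOC][16-16 FREE][17-18 ALLOC][19-30 FREE]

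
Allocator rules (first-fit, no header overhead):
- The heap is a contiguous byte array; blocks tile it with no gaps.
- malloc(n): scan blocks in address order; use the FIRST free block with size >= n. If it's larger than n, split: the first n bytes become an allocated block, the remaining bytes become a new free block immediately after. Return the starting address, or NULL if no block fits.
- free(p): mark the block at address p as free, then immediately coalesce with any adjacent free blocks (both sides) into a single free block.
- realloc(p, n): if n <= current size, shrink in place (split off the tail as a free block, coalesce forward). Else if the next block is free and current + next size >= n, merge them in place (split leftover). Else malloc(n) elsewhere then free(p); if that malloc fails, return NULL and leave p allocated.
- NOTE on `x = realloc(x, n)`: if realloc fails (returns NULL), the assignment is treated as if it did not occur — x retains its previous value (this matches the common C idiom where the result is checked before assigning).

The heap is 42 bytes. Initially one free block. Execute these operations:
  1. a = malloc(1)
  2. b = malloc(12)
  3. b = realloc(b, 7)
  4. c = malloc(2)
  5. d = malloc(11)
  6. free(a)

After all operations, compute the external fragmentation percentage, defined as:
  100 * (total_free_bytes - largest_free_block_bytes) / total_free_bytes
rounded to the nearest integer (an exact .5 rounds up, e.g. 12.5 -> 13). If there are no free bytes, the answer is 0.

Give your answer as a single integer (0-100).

Answer: 5

Derivation:
Op 1: a = malloc(1) -> a = 0; heap: [0-0 ALLOC][1-41 FREE]
Op 2: b = malloc(12) -> b = 1; heap: [0-0 ALLOC][1-12 ALLOC][13-41 FREE]
Op 3: b = realloc(b, 7) -> b = 1; heap: [0-0 ALLOC][1-7 ALLOC][8-41 FREE]
Op 4: c = malloc(2) -> c = 8; heap: [0-0 ALLOC][1-7 ALLOC][8-9 ALLOC][10-41 FREE]
Op 5: d = malloc(11) -> d = 10; heap: [0-0 ALLOC][1-7 ALLOC][8-9 ALLOC][10-20 ALLOC][21-41 FREE]
Op 6: free(a) -> (freed a); heap: [0-0 FREE][1-7 ALLOC][8-9 ALLOC][10-20 ALLOC][21-41 FREE]
Free blocks: [1 21] total_free=22 largest=21 -> 100*(22-21)/22 = 100/22 ≈ 4.545 -> rounds to 5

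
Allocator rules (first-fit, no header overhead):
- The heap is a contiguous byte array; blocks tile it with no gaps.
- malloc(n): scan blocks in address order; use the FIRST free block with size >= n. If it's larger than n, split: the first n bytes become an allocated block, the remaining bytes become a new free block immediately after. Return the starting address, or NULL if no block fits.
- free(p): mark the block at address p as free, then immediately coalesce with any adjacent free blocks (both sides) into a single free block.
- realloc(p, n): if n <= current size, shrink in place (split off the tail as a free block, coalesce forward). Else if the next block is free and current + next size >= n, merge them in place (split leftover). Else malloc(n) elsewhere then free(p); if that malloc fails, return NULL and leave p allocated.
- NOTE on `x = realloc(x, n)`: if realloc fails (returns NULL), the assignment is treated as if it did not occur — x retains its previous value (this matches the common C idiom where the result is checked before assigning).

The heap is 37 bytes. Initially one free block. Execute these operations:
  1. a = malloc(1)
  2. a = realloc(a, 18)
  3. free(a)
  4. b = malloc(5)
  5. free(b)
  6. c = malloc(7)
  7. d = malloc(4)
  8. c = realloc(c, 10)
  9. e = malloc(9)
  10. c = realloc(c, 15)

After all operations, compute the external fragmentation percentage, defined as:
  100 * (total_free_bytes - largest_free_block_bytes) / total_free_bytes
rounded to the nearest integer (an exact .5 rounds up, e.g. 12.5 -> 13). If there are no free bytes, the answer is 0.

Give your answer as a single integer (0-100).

Op 1: a = malloc(1) -> a = 0; heap: [0-0 ALLOC][1-36 FREE]
Op 2: a = realloc(a, 18) -> a = 0; heap: [0-17 ALLOC][18-36 FREE]
Op 3: free(a) -> (freed a); heap: [0-36 FREE]
Op 4: b = malloc(5) -> b = 0; heap: [0-4 ALLOC][5-36 FREE]
Op 5: free(b) -> (freed b); heap: [0-36 FREE]
Op 6: c = malloc(7) -> c = 0; heap: [0-6 ALLOC][7-36 FREE]
Op 7: d = malloc(4) -> d = 7; heap: [0-6 ALLOC][7-10 ALLOC][11-36 FREE]
Op 8: c = realloc(c, 10) -> c = 11; heap: [0-6 FREE][7-10 ALLOC][11-20 ALLOC][21-36 FREE]
Op 9: e = malloc(9) -> e = 21; heap: [0-6 FREE][7-10 ALLOC][11-20 ALLOC][21-29 ALLOC][30-36 FREE]
Op 10: c = realloc(c, 15) -> NULL (c unchanged); heap: [0-6 FREE][7-10 ALLOC][11-20 ALLOC][21-29 ALLOC][30-36 FREE]
Free blocks: [7 7] total_free=14 largest=7 -> 100*(14-7)/14 = 700/14 = 50

Answer: 50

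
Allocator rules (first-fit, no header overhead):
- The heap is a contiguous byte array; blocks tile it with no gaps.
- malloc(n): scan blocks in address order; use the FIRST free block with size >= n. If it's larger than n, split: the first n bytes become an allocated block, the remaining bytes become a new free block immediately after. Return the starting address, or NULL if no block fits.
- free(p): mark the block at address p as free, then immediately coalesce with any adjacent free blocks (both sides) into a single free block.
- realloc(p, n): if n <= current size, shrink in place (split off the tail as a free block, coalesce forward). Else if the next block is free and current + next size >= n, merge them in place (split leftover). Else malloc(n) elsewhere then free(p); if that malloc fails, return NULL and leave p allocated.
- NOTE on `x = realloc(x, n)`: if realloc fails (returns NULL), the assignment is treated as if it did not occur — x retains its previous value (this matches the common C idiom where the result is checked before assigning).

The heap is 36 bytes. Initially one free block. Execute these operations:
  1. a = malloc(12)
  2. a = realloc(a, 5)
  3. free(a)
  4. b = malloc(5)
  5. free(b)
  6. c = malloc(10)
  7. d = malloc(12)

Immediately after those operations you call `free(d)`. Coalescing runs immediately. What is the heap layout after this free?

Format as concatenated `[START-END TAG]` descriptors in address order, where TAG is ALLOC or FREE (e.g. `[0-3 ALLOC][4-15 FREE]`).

Op 1: a = malloc(12) -> a = 0; heap: [0-11 ALLOC][12-35 FREE]
Op 2: a = realloc(a, 5) -> a = 0; heap: [0-4 ALLOC][5-35 FREE]
Op 3: free(a) -> (freed a); heap: [0-35 FREE]
Op 4: b = malloc(5) -> b = 0; heap: [0-4 ALLOC][5-35 FREE]
Op 5: free(b) -> (freed b); heap: [0-35 FREE]
Op 6: c = malloc(10) -> c = 0; heap: [0-9 ALLOC][10-35 FREE]
Op 7: d = malloc(12) -> d = 10; heap: [0-9 ALLOC][10-21 ALLOC][22-35 FREE]
free(d): d = 10 -> block [10-21 ALLOC]; mark free, coalesce with adjacent free neighbors -> [0-9 ALLOC][10-35 FREE]

Answer: [0-9 ALLOC][10-35 FREE]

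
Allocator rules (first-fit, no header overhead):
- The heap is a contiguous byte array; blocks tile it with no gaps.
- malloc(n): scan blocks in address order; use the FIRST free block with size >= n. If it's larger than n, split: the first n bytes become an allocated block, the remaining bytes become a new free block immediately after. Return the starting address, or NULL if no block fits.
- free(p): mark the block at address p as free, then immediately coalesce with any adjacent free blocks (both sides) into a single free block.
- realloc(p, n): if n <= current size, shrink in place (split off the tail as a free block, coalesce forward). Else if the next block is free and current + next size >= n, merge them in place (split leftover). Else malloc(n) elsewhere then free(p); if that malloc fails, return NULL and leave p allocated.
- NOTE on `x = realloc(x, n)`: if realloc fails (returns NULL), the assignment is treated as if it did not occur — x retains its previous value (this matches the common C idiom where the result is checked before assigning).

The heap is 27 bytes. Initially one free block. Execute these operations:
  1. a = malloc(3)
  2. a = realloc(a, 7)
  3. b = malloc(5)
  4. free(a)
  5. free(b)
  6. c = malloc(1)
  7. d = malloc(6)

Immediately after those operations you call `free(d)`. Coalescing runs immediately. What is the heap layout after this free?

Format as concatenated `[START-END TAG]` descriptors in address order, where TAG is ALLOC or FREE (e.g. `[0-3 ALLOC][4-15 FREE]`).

Answer: [0-0 ALLOC][1-26 FREE]

Derivation:
Op 1: a = malloc(3) -> a = 0; heap: [0-2 ALLOC][3-26 FREE]
Op 2: a = realloc(a, 7) -> a = 0; heap: [0-6 ALLOC][7-26 FREE]
Op 3: b = malloc(5) -> b = 7; heap: [0-6 ALLOC][7-11 ALLOC][12-26 FREE]
Op 4: free(a) -> (freed a); heap: [0-6 FREE][7-11 ALLOC][12-26 FREE]
Op 5: free(b) -> (freed b); heap: [0-26 FREE]
Op 6: c = malloc(1) -> c = 0; heap: [0-0 ALLOC][1-26 FREE]
Op 7: d = malloc(6) -> d = 1; heap: [0-0 ALLOC][1-6 ALLOC][7-26 FREE]
free(d): d = 1 -> block [1-6 ALLOC]; mark free, coalesce with adjacent free neighbors -> [0-0 ALLOC][1-26 FREE]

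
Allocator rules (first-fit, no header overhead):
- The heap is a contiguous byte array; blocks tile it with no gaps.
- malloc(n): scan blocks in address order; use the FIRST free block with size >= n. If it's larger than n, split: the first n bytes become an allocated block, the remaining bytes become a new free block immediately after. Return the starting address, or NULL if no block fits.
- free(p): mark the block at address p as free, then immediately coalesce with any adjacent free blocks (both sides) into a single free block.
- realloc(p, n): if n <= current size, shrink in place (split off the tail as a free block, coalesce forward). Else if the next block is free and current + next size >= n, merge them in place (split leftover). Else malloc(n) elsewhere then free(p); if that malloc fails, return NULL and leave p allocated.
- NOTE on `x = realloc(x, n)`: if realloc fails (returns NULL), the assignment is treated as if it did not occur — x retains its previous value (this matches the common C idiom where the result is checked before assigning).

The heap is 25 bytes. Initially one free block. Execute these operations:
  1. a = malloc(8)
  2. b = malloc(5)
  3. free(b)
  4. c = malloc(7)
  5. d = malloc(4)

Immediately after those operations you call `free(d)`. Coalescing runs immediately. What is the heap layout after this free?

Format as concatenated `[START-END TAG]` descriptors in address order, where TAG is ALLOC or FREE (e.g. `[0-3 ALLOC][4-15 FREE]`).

Op 1: a = malloc(8) -> a = 0; heap: [0-7 ALLOC][8-24 FREE]
Op 2: b = malloc(5) -> b = 8; heap: [0-7 ALLOC][8-12 ALLOC][13-24 FREE]
Op 3: free(b) -> (freed b); heap: [0-7 ALLOC][8-24 FREE]
Op 4: c = malloc(7) -> c = 8; heap: [0-7 ALLOC][8-14 ALLOC][15-24 FREE]
Op 5: d = malloc(4) -> d = 15; heap: [0-7 ALLOC][8-14 ALLOC][15-18 ALLOC][19-24 FREE]
free(d): d = 15 -> block [15-18 ALLOC]; mark free, coalesce with adjacent free neighbors -> [0-7 ALLOC][8-14 ALLOC][15-24 FREE]

Answer: [0-7 ALLOC][8-14 ALLOC][15-24 FREE]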